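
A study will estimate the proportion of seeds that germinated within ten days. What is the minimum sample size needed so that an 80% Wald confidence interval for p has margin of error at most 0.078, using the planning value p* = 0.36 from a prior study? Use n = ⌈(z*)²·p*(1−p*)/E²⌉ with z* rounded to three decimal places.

For 80% confidence, z* = 1.282.
p*(1−p*) = 0.2304.
(z*)²·p*(1−p*)/E² = 1.643524·0.2304/0.006084 = 62.240.
⌈62.240⌉ = 63.

n = 63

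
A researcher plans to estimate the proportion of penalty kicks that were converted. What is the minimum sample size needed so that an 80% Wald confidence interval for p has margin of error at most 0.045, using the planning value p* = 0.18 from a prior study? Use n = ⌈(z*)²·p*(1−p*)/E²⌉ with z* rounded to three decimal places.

n = 120

z* = 1.282 at the 80% level.
p*(1−p*) = 0.1476.
(z*)²·p*(1−p*)/E² = 1.643524·0.1476/0.002025 = 119.795.
Rounding up, n = 120.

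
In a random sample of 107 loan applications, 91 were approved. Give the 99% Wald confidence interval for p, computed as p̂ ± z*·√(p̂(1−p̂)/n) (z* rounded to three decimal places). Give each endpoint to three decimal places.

p̂ = 91/107 = 0.85047.
SE(p̂) = √(0.85047·0.14953/107) = 0.034475.
z* = 2.576 at the 99% level.
Margin = 2.576·0.034475 = 0.08881.
Interval: 0.85047 ± 0.08881 → (0.762, 0.939).

(0.762, 0.939)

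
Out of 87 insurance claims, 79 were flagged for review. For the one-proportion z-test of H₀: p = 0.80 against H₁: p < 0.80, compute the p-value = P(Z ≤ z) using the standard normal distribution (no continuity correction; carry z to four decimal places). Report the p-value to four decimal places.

The sample proportion is 79/87 = 0.90805.
Null standard error: √(0.80·0.20/87) = √0.001839080 = 0.042885.
z = (p̂ − p₀)/SE = (79/87 − 0.80)/0.042885 ≈ 2.5195.
From the standard normal, P(Z ≤ z) = 0.9941.

p-value = 0.9941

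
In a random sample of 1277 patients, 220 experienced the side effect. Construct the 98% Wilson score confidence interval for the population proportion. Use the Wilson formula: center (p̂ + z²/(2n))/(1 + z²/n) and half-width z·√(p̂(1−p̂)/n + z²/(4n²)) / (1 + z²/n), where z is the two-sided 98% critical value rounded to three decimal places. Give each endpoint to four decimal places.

(0.1491, 0.1982)

p̂ = 220/1277 = 0.17228; z = 2.326, so z² = 5.410276.
Denominator 1 + z²/n = 1 + 5.410276/1277 = 1.004237.
Center = (0.17228 + 0.002118)/1.004237 = 0.17366.
Radicand: p̂(1−p̂)/n + z²/(4n²) = 0.000111667 + 0.000000829 = 0.000112496.
Half-width = z·√(radicand)/denom = 2.326·0.010606/1.004237 = 0.02457.
CI: 0.17366 ± 0.02457 = (0.1491, 0.1982).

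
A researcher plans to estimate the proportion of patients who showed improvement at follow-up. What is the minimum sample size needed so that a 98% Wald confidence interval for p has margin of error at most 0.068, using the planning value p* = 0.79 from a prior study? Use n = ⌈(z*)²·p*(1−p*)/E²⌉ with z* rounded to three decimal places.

For 98% confidence, z* = 2.326.
p*(1−p*) = 0.79·0.21 = 0.1659.
(z*)²·p*(1−p*)/E² = 5.410276·0.1659/0.004624 = 194.110.
⌈194.110⌉ = 195.

n = 195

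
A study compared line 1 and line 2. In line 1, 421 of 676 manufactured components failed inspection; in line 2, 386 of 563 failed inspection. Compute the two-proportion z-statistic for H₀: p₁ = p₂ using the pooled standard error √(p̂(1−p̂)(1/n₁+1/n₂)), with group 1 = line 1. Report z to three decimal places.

Sample proportions: p̂₁ = 421/676 = 0.62278 and p̂₂ = 386/563 = 0.68561.
Pooled p̂ = (421+386)/(676+563) = 807/1239 = 0.65133.
SE = √[p̂(1−p̂)(1/n₁+1/n₂)] = √[0.65133·0.34867·(1/676+1/563)] ≈ 0.027190.
z = (p̂₁ − p̂₂)/SE = (0.62278 − 0.68561)/0.027190 = -0.06283/0.027190 = -2.311.

z = -2.311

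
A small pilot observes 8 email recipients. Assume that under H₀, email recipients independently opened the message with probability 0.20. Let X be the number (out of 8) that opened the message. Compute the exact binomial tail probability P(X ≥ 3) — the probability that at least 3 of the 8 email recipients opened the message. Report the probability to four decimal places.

P = 0.2031

X is binomial with n = 8 and p = 0.20.
P(X ≥ 3) = Σ_{j=3}^{8} C(8,j)·0.20^j·0.80^{8−j}.
= 0.146801 + 0.045875 + 0.009175 + 0.001147 + 0.000082 + 0.000003 = 0.2031.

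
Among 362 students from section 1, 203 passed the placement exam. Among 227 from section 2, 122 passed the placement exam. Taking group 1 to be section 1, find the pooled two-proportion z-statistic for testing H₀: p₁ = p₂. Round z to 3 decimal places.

z = 0.554

p̂₁ = 203/362 = 0.56077, p̂₂ = 122/227 = 0.53744.
Pooled p̂ = (203+122)/(362+227) = 325/589 = 0.55178.
SE = √[p̂(1−p̂)(1/n₁+1/n₂)] = √[0.55178·0.44822·(1/362+1/227)] ≈ 0.042104.
z = (p̂₁ − p̂₂)/SE = (0.56077 − 0.53744)/0.042104 = 0.02333/0.042104 = 0.554.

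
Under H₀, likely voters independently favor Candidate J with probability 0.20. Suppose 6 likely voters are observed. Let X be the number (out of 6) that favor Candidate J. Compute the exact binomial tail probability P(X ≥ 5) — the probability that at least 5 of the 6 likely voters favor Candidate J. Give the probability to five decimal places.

X is binomial with n = 6 and p = 0.20.
P(X ≥ 5) = C(6,5)·0.20^5·0.80^1 + C(6,6)·0.20^6·0.80^0.
= 0.001536 + 0.000064 = 0.00160.

P = 0.00160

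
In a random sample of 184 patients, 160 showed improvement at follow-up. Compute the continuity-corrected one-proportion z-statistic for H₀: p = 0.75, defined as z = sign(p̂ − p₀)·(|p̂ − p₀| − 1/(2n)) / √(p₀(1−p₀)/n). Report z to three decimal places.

z = 3.660

With x = 160 successes in n = 184, p̂ = 0.86957. p̂ − p₀ = 0.119565.
1/(2n) = 0.002717.
Corrected numerator: |0.119565| − 0.002717 = 0.116848.
Under H₀, SE = √(p₀(1−p₀)/n) = √(0.75·0.25/184) = √0.001019022 = 0.031922.
z = +0.116848/0.031922 = 3.660.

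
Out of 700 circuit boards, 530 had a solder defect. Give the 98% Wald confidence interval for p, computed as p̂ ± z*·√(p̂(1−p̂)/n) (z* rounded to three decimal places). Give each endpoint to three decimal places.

p̂ = 530/700 = 0.75714.
Standard error of p̂: √(0.183878/700) = √0.000262682 = 0.016207.
z* = 2.326 at the 98% level.
Margin of error: 2.326 × 0.016207 = 0.03770.
CI: 0.75714 ± 0.03770 = (0.719, 0.795).

(0.719, 0.795)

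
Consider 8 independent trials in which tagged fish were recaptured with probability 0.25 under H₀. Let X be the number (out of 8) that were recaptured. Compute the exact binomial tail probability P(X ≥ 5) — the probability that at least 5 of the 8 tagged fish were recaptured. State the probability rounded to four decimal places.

X is binomial with n = 8 and p = 0.25.
P(X ≥ 5) = C(8,5)·0.25^5·0.75^3 + C(8,6)·0.25^6·0.75^2 + C(8,7)·0.25^7·0.75^1 + C(8,8)·0.25^8·0.75^0.
= 0.023071 + 0.003845 + 0.000366 + 0.000015 = 0.0273.

P = 0.0273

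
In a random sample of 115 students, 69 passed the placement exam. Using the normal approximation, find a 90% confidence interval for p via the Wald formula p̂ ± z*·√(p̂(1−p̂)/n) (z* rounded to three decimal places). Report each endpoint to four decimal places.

(0.5249, 0.6751)

The sample proportion is 69/115 = 0.60000.
SE = √(p̂(1−p̂)/n) = √(0.240000/115) = 0.045683.
The 90% critical value is z* = 1.645.
Margin of error: 1.645 × 0.045683 = 0.07515.
Interval: 0.60000 ± 0.07515 → (0.5249, 0.6751).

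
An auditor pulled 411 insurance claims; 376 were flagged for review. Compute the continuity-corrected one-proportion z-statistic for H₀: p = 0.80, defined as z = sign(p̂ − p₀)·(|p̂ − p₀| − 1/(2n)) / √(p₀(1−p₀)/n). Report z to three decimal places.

z = 5.759

Sample proportion p̂ = 376/411 = 0.91484. p̂ − p₀ = 0.114842.
Continuity correction 1/(2n) = 1/822 = 0.001217.
Corrected numerator: |0.114842| − 0.001217 = 0.113625.
Under H₀, SE = √(p₀(1−p₀)/n) = √(0.80·0.20/411) = √0.000389294 = 0.019731.
z = (+)0.113625/0.019731 = 5.759.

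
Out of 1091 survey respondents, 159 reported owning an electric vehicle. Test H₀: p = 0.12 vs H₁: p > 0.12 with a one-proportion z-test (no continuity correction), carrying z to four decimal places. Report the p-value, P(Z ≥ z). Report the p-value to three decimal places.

The sample proportion is 159/1091 = 0.14574.
Null standard error: √(0.12·0.88/1091) = √0.000096792 = 0.009838.
Test statistic (full precision, shown to 4 dp): z = (159/1091 − 0.12)/SE₀ ≈ 2.6161.
From the standard normal, P(Z ≥ z) = 0.004.

p-value = 0.004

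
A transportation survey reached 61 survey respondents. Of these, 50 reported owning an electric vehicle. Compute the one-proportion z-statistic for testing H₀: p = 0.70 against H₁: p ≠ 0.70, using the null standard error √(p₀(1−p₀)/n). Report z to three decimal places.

Sample proportion p̂ = 50/61 = 0.81967.
Null standard error: √(0.70·0.30/61) = √0.003442623 = 0.058674.
z = (p̂ − p₀)/SE = (0.81967 − 0.70)/0.058674 = 2.040.

z = 2.040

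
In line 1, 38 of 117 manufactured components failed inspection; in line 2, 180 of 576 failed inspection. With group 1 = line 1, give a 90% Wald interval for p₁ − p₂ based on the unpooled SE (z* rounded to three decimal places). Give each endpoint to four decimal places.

(-0.0657, 0.0903)

p̂₁ = 0.32479, p̂₂ = 0.31250, so the observed difference is 0.01229.
SE = √(0.001874360 + 0.000372993) = √0.002247353 = 0.047406.
The 90% critical value is z* = 1.645. Margin of error = 0.07798.
CI: 0.01229 ± 0.07798 = (-0.0657, 0.0903).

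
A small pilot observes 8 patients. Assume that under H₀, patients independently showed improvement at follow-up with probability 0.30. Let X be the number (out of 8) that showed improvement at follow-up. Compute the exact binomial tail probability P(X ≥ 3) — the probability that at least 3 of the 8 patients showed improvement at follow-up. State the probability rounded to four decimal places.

X is binomial with n = 8 and p = 0.30.
P(X ≥ 3) = Σ_{j=3}^{8} C(8,j)·0.30^j·0.70^{8−j}.
= 0.254122 + 0.136137 + 0.046675 + 0.010002 + 0.001225 + 0.000066 = 0.4482.

P = 0.4482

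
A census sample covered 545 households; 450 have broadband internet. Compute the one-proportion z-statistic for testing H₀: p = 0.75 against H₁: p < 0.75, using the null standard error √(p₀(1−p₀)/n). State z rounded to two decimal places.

z = 4.08

p̂ = 450/545 = 0.82569.
SE₀ = √(0.75·0.25/545) = 0.018548.
Test statistic: z = 0.07569/0.018548 = 4.08.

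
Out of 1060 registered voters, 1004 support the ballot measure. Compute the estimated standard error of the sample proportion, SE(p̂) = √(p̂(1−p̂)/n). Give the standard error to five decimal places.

p̂ = 1004/1060 = 0.94717.
p̂(1−p̂) = 0.94717·0.05283 = 0.050039.
SE = √(0.050039/1060) = √0.000047207 = 0.00687.

SE = 0.00687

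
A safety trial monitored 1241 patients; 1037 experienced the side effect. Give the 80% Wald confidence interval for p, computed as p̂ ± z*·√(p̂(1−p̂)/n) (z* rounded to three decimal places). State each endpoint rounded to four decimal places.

(0.8221, 0.8491)

The sample proportion is 1037/1241 = 0.83562.
Standard error of p̂: √(0.137362/1241) = √0.000110686 = 0.010521.
For 80% confidence, z* = 1.282.
Margin = 1.282·0.010521 = 0.01349.
CI: 0.83562 ± 0.01349 = (0.8221, 0.8491).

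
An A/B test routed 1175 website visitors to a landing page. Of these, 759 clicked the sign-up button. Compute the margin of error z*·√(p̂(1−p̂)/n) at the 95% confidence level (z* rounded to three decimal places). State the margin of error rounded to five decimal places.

p̂ = 759/1175 = 0.64596.
SE = √(p̂(1−p̂)/n) = √(0.228696/1175) = 0.013951.
z* = 1.960 at the 95% level.
Margin of error = z*·SE = 1.960 × 0.013951 = 0.02734.

ME = 0.02734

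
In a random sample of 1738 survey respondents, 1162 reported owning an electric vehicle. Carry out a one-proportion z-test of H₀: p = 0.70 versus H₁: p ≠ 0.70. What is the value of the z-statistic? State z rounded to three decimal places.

p̂ = 1162/1738 = 0.66858.
SE₀ = √(0.70·0.30/1738) = 0.010992.
Test statistic: z = -0.03142/0.010992 = -2.858.

z = -2.858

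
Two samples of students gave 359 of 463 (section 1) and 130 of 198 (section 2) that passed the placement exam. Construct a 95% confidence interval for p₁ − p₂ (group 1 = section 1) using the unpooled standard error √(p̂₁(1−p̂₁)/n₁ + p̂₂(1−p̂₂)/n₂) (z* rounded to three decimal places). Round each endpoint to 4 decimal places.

p̂₁ = 359/463 = 0.77538, p̂₂ = 130/198 = 0.65657; p̂₁ − p̂₂ = 0.11881.
Unpooled SE = √(p̂₁(1−p̂₁)/n₁ + p̂₂(1−p̂₂)/n₂) = √(0.000376171 + 0.001138824) = 0.038923.
z* = 1.960 at the 95% level. Margin = 1.960·0.038923 = 0.07629.
CI: 0.11881 ± 0.07629 = (0.0425, 0.1951).

(0.0425, 0.1951)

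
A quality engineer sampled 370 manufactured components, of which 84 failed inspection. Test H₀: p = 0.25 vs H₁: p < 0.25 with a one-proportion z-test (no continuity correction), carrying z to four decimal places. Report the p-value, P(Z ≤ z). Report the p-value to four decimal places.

p̂ = 84/370 = 0.22703.
Under H₀, SE = √(p₀(1−p₀)/n) = √(0.25·0.75/370) = √0.000506757 = 0.022511.
Test statistic (full precision, shown to 4 dp): z = (84/370 − 0.25)/SE₀ ≈ -1.0205.
From the standard normal, P(Z ≤ z) = 0.1537.

p-value = 0.1537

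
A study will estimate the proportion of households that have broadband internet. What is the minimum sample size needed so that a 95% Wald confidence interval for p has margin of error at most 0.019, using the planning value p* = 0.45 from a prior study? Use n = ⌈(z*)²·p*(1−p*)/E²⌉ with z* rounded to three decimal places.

n = 2634

For 95% confidence, z* = 1.960.
p*(1−p*) = 0.2475.
(z*)²·p*(1−p*)/E² = 3.841600·0.2475/0.000361 = 2633.784.
Rounding up, n = 2634.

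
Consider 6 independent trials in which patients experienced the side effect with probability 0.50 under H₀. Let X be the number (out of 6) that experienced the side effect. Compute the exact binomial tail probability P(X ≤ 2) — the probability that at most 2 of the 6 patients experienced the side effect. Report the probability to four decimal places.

X ~ Binomial(n=6, p=0.50).
P(X ≤ 2) = C(6,0)·0.50^0·0.50^6 + C(6,1)·0.50^1·0.50^5 + C(6,2)·0.50^2·0.50^4.
= 0.015625 + 0.093750 + 0.234375 = 0.3438.

P = 0.3438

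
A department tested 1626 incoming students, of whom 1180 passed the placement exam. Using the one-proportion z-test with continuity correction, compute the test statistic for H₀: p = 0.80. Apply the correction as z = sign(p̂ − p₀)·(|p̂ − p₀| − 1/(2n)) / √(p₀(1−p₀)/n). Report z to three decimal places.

With x = 1180 successes in n = 1626, p̂ = 0.72571. p̂ − p₀ = -0.074293.
Continuity correction 1/(2n) = 1/3252 = 0.000308.
Corrected numerator: |-0.074293| − 0.000308 = 0.073985.
Null standard error: √(0.80·0.20/1626) = √0.000098401 = 0.009920.
z = (−)0.073985/0.009920 = -7.458.

z = -7.458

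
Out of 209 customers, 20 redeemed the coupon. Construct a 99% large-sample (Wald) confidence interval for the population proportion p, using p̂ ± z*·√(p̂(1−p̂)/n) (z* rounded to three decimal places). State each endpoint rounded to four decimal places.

(0.0433, 0.1481)

The sample proportion is 20/209 = 0.09569.
Standard error of p̂: √(0.086536/209) = √0.000414050 = 0.020348.
The 99% critical value is z* = 2.576.
Margin = 2.576·0.020348 = 0.05242.
CI: 0.09569 ± 0.05242 = (0.0433, 0.1481).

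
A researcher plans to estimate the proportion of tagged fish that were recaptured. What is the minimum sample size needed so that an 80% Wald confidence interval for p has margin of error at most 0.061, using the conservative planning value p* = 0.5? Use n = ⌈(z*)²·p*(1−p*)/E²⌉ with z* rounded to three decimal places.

n = 111

z* = 1.282 at the 80% level.
p*(1−p*) = 0.2500.
(z*)²·p*(1−p*)/E² = 1.643524·0.2500/0.003721 = 110.422.
Rounding up, n = 111.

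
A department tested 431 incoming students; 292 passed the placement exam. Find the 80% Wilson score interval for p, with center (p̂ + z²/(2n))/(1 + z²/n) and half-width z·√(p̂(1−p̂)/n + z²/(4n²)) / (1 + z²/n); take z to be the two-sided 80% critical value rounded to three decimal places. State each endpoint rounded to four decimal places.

(0.6480, 0.7056)

p̂ = 292/431 = 0.67749; z = 1.282, so z² = 1.643524.
1 + z²/n = 1.003813.
Adjusted center: (0.67749 + z²/(2n))/1.003813 = 0.67682.
Radicand: p̂(1−p̂)/n + z²/(4n²) = 0.000506951 + 0.000002212 = 0.000509163.
Half-width = 1.282·√0.000509163/1.003813 = 0.02882.
Interval: 0.67682 ± 0.02882 → (0.6480, 0.7056).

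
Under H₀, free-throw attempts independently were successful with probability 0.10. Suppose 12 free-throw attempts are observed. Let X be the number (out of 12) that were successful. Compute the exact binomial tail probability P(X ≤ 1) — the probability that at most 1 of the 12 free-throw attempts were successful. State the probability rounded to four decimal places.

X ~ Binomial(n=12, p=0.10).
P(X ≤ 1) = C(12,0)·0.10^0·0.90^12 + C(12,1)·0.10^1·0.90^11.
= 0.282430 + 0.376573 = 0.6590.

P = 0.6590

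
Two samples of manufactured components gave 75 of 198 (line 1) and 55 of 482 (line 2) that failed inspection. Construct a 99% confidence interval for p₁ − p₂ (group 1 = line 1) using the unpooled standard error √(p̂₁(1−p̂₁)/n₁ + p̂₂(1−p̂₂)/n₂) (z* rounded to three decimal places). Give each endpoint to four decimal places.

p̂₁ = 75/198 = 0.37879, p̂₂ = 55/482 = 0.11411; p̂₁ − p̂₂ = 0.26468.
SE = √(0.001188422 + 0.000209725) = √0.001398147 = 0.037392.
z* = 2.576 at the 99% level. Margin = 2.576·0.037392 = 0.09632.
So the interval runs from 0.1684 to 0.3610.

(0.1684, 0.3610)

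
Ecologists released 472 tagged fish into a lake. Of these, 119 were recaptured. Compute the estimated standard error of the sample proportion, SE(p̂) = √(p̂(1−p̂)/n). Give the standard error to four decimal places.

SE = 0.0200

Sample proportion p̂ = 119/472 = 0.25212.
p̂(1−p̂) = 0.188556.
SE = √(0.188556/472) = √0.000399483 = 0.0200.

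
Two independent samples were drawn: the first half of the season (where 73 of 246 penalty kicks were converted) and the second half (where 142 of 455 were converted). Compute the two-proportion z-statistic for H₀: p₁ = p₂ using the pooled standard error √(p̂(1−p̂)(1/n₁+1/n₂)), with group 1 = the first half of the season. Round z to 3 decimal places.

z = -0.420

p̂₁ = 73/246 = 0.29675, p̂₂ = 142/455 = 0.31209.
Pooling: p̂ = 215/701 = 0.30670.
Pooled SE = √[0.2126369·0.00626284] ≈ 0.036493.
z = -0.01534/0.036493 = -0.420.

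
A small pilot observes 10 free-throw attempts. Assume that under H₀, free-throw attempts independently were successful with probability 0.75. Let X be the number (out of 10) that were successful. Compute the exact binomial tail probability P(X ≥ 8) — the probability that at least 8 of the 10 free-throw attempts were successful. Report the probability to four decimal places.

P = 0.5256

X is binomial with n = 10 and p = 0.75.
P(X ≥ 8) = C(10,8)·0.75^8·0.25^2 + C(10,9)·0.75^9·0.25^1 + C(10,10)·0.75^10·0.25^0.
= 0.281568 + 0.187712 + 0.056314 = 0.5256.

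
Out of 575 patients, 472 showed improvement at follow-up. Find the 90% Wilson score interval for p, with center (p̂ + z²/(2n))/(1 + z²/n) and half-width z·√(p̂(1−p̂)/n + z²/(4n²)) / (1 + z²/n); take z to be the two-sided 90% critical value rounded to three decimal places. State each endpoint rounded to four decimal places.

Here p̂ = 472/575 = 0.82087 and z = 1.645 (z² = 2.706025).
1 + z²/n = 1.004706.
Center = (0.82087 + 0.002353)/1.004706 = 0.81937.
Radicand: p̂(1−p̂)/n + z²/(4n²) = 0.000255726 + 0.000002046 = 0.000257772.
Half-width = 1.645·√0.000257772/1.004706 = 0.02629.
So the interval runs from 0.7931 to 0.8457.

(0.7931, 0.8457)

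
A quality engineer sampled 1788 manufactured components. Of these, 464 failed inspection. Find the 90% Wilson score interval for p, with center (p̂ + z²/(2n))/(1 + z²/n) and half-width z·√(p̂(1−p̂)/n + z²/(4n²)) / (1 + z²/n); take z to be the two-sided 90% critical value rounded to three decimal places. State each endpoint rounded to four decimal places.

Here p̂ = 464/1788 = 0.25951 and z = 1.645 (z² = 2.706025).
1 + z²/n = 1.001513.
Center = (0.25951 + 0.000757)/1.001513 = 0.25987.
Radicand: p̂(1−p̂)/n + z²/(4n²) = 0.000107474 + 0.000000212 = 0.000107686.
Half-width = z·√(radicand)/denom = 1.645·0.010377/1.001513 = 0.01704.
Interval: 0.25987 ± 0.01704 → (0.2428, 0.2769).

(0.2428, 0.2769)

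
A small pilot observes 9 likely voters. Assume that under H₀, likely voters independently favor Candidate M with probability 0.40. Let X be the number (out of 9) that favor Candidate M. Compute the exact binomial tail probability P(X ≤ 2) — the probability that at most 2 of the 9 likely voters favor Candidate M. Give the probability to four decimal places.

P = 0.2318

X is binomial with n = 9 and p = 0.40.
P(X ≤ 2) = C(9,0)·0.40^0·0.60^9 + C(9,1)·0.40^1·0.60^8 + C(9,2)·0.40^2·0.60^7.
= 0.010078 + 0.060466 + 0.161243 = 0.2318.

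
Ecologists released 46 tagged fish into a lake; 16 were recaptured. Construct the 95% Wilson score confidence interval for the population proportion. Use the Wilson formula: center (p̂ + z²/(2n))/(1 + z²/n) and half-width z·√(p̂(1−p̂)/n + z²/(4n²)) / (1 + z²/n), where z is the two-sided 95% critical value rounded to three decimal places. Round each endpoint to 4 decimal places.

(0.2268, 0.4923)

p̂ = 16/46 = 0.34783; z = 1.960, so z² = 3.841600.
Denominator 1 + z²/n = 1 + 3.841600/46 = 1.083513.
Center = (0.34783 + 0.041757)/1.083513 = 0.35956.
Radicand: p̂(1−p̂)/n + z²/(4n²) = 0.004931372 + 0.000453875 = 0.005385247.
Half-width = 1.960·√0.005385247/1.083513 = 0.13275.
Interval: 0.35956 ± 0.13275 → (0.2268, 0.4923).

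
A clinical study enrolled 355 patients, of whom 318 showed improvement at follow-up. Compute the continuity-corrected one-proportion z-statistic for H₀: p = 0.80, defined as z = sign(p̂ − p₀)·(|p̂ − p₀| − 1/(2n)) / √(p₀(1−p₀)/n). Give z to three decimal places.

z = 4.445

With x = 318 successes in n = 355, p̂ = 0.89577. p̂ − p₀ = 0.095775.
1/(2n) = 0.001408.
Corrected numerator: |0.095775| − 0.001408 = 0.094367.
Under H₀, SE = √(p₀(1−p₀)/n) = √(0.80·0.20/355) = √0.000450704 = 0.021230.
z = (+)0.094367/0.021230 = 4.445.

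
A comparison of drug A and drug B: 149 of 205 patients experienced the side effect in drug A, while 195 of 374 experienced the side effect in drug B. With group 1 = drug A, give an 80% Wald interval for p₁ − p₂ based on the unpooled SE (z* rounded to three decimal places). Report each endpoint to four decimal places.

(0.1536, 0.2573)

p̂₁ = 0.72683, p̂₂ = 0.52139, so the observed difference is 0.20544.
Unpooled SE = √(p̂₁(1−p̂₁)/n₁ + p̂₂(1−p̂₂)/n₂) = √(0.000968529 + 0.000667226) = 0.040444.
The 80% critical value is z* = 1.282. Margin = 1.282·0.040444 = 0.05185.
So the interval runs from 0.1536 to 0.2573.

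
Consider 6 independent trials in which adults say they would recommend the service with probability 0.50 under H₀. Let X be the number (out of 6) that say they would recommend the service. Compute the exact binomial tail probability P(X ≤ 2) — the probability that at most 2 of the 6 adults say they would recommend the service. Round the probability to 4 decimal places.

P = 0.3438

X is binomial with n = 6 and p = 0.50.
P(X ≤ 2) = C(6,0)·0.50^0·0.50^6 + C(6,1)·0.50^1·0.50^5 + C(6,2)·0.50^2·0.50^4.
= 0.015625 + 0.093750 + 0.234375 = 0.3438.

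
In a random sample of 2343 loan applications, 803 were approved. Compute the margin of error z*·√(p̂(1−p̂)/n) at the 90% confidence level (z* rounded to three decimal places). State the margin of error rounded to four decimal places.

ME = 0.0161

With x = 803 successes in n = 2343, p̂ = 0.34272.
Standard error of p̂: √(0.225264/2343) = √0.000096143 = 0.009805.
z* = 1.645 at the 90% level.
ME = 1.645·0.009805 = 0.0161.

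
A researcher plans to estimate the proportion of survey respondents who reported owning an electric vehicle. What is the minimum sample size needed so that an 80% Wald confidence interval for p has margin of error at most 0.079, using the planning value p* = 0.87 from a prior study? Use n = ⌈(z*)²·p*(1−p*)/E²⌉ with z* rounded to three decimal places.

For 80% confidence, z* = 1.282.
p*(1−p*) = 0.1131.
(z*)²·p*(1−p*)/E² = 1.643524·0.1131/0.006241 = 29.784.
Rounding up, n = 30.

n = 30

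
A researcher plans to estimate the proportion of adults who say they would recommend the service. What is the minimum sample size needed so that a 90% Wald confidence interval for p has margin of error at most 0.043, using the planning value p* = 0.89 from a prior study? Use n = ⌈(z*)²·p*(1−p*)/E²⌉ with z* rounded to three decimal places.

The 90% critical value is z* = 1.645.
p*(1−p*) = 0.89·0.11 = 0.0979.
(z*)²·p*(1−p*)/E² = 2.706025·0.0979/0.001849 = 143.277.
⌈143.277⌉ = 144.

n = 144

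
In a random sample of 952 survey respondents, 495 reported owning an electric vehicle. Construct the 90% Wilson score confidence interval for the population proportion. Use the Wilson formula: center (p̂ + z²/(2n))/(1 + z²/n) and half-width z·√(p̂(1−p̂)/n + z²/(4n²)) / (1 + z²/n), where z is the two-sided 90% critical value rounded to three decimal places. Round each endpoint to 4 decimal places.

(0.4933, 0.5465)

Here p̂ = 495/952 = 0.51996 and z = 1.645 (z² = 2.706025).
Denominator 1 + z²/n = 1 + 2.706025/952 = 1.002842.
Center = (0.51996 + 0.001421)/1.002842 = 0.51990.
Radicand: p̂(1−p̂)/n + z²/(4n²) = 0.000262187 + 0.000000746 = 0.000262933.
Half-width = z·√(radicand)/denom = 1.645·0.016215/1.002842 = 0.02660.
Interval: 0.51990 ± 0.02660 → (0.4933, 0.5465).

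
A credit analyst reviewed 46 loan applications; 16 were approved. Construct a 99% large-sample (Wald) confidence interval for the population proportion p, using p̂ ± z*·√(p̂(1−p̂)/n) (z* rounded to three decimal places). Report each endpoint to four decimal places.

(0.1669, 0.5287)

p̂ = 16/46 = 0.34783.
SE = √(p̂(1−p̂)/n) = √(0.226843/46) = 0.070224.
z* = 2.576 at the 99% level.
Margin of error: 2.576 × 0.070224 = 0.18090.
Interval: 0.34783 ± 0.18090 → (0.1669, 0.5287).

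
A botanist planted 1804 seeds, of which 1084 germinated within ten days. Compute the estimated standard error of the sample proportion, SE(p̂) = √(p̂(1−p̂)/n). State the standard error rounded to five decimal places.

The sample proportion is 1084/1804 = 0.60089.
p̂(1−p̂) = 0.60089·0.39911 = 0.239821.
SE = √(0.239821/1804) = 0.01153.

SE = 0.01153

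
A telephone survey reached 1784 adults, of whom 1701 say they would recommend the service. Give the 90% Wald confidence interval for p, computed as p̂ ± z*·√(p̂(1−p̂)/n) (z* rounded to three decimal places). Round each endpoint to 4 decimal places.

(0.9453, 0.9617)

Sample proportion p̂ = 1701/1784 = 0.95348.
Standard error of p̂: √(0.044360/1784) = √0.000024866 = 0.004987.
The 90% critical value is z* = 1.645.
Margin = 1.645·0.004987 = 0.00820.
Interval: 0.95348 ± 0.00820 → (0.9453, 0.9617).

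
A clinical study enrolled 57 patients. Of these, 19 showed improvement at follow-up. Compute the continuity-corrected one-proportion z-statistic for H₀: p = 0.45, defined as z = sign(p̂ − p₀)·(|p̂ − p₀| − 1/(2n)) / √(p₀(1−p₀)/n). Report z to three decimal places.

z = -1.637

p̂ = 19/57 = 0.33333. p̂ − p₀ = -0.116667.
Continuity correction 1/(2n) = 1/114 = 0.008772.
Corrected numerator: |-0.116667| − 0.008772 = 0.107895.
Under H₀, SE = √(p₀(1−p₀)/n) = √(0.45·0.55/57) = √0.004342105 = 0.065895.
z = (−)0.107895/0.065895 = -1.637.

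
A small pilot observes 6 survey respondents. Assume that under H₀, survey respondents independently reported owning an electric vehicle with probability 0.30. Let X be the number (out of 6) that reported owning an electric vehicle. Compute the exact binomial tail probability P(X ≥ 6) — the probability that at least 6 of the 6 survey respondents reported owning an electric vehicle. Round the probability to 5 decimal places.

X ~ Binomial(n=6, p=0.30).
P(X ≥ 6) = C(6,6)·0.30^6·0.70^0.
= 0.000729 = 0.00073.

P = 0.00073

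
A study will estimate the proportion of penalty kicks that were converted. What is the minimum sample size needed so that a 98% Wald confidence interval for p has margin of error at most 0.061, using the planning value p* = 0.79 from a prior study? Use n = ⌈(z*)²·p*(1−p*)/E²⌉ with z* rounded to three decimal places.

For 98% confidence, z* = 2.326.
p*(1−p*) = 0.1659.
Required n before rounding: 5.410276 × 0.1659 / 0.061² = 241.216.
⌈241.216⌉ = 242.

n = 242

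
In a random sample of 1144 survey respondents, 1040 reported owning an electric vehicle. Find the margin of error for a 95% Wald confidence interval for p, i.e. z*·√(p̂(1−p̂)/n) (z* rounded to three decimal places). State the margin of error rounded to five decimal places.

With x = 1040 successes in n = 1144, p̂ = 0.90909.
SE = √(p̂(1−p̂)/n) = √(0.082645/1144) = 0.008500.
The 95% critical value is z* = 1.960.
Margin of error = z*·SE = 1.960 × 0.008500 = 0.01666.

ME = 0.01666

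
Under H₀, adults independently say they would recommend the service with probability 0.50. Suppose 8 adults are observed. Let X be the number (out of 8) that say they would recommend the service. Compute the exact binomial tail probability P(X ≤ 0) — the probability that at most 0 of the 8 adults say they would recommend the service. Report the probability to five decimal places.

X is binomial with n = 8 and p = 0.50.
P(X ≤ 0) = C(8,0)·0.50^0·0.50^8.
= 0.003906 = 0.00391.

P = 0.00391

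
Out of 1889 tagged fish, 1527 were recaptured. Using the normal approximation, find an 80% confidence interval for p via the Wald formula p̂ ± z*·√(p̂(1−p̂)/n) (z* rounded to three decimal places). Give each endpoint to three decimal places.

(0.797, 0.820)

With x = 1527 successes in n = 1889, p̂ = 0.80836.
SE = √(p̂(1−p̂)/n) = √(0.154912/1889) = 0.009056.
z* = 1.282 at the 80% level.
Margin = 1.282·0.009056 = 0.01161.
So the interval runs from 0.797 to 0.820.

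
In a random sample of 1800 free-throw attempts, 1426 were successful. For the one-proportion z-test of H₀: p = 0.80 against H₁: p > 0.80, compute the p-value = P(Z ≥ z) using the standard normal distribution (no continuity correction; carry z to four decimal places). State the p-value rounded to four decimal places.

p̂ = 1426/1800 = 0.79222.
Under H₀, SE = √(p₀(1−p₀)/n) = √(0.80·0.20/1800) = √0.000088889 = 0.009428.
Test statistic (full precision, shown to 4 dp): z = (1426/1800 − 0.80)/SE₀ ≈ -0.8250.
From the standard normal, P(Z ≥ z) = 0.7953.

p-value = 0.7953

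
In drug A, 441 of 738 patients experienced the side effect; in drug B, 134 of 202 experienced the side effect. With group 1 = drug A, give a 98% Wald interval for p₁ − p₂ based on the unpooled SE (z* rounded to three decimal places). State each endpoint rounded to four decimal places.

(-0.1538, 0.0222)

p̂₁ = 0.59756, p̂₂ = 0.66337, so the observed difference is -0.06581.
Unpooled SE = √(p̂₁(1−p̂₁)/n₁ + p̂₂(1−p̂₂)/n₂) = √(0.000325856 + 0.001105502) = 0.037833.
z* = 2.326 at the 98% level. Margin of error = 0.08800.
Interval: -0.06581 ± 0.08800 → (-0.1538, 0.0222).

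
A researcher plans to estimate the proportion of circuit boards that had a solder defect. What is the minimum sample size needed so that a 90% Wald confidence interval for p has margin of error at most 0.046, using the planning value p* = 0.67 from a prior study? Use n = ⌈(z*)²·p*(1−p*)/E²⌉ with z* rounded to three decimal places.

n = 283

The 90% critical value is z* = 1.645.
p*(1−p*) = 0.2211.
Required n before rounding: 2.706025 × 0.2211 / 0.046² = 282.751.
Rounding up, n = 283.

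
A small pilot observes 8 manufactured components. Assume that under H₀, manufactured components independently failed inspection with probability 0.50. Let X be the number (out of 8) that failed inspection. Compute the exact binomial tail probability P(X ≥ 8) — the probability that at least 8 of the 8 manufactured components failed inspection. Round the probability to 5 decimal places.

P = 0.00391

X is binomial with n = 8 and p = 0.50.
P(X ≥ 8) = C(8,8)·0.50^8·0.50^0.
= 0.003906 = 0.00391.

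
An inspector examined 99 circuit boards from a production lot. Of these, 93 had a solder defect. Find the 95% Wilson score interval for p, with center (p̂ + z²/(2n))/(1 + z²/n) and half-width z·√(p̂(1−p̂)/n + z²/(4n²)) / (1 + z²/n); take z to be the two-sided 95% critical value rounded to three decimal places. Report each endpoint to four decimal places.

(0.8740, 0.9719)

Here p̂ = 93/99 = 0.93939 and z = 1.960 (z² = 3.841600).
1 + z²/n = 1.038804.
Center = (0.93939 + 0.019402)/1.038804 = 0.92298.
Radicand: p̂(1−p̂)/n + z²/(4n²) = 0.000575080 + 0.000097990 = 0.000673070.
Half-width = 1.960·√0.000673070/1.038804 = 0.04895.
CI: 0.92298 ± 0.04895 = (0.8740, 0.9719).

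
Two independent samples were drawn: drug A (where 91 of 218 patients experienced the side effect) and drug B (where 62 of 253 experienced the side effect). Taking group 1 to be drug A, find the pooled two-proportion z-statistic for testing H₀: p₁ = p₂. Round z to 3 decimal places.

Sample proportions: p̂₁ = 91/218 = 0.41743 and p̂₂ = 62/253 = 0.24506.
Pooled p̂ = (91+62)/(218+253) = 153/471 = 0.32484.
Pooled SE = √[0.2193192·0.00853973] ≈ 0.043277.
z = 0.17237/0.043277 = 3.983.

z = 3.983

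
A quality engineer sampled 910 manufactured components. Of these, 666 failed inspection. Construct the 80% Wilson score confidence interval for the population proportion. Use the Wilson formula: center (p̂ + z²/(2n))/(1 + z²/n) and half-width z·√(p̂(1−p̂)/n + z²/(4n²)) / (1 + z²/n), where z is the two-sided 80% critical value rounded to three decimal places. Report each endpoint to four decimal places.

p̂ = 666/910 = 0.73187; z = 1.282, so z² = 1.643524.
1 + z²/n = 1.001806.
Center = (0.73187 + 0.000903)/1.001806 = 0.73145.
Radicand: p̂(1−p̂)/n + z²/(4n²) = 0.000215645 + 0.000000496 = 0.000216141.
Half-width = 1.282·√0.000216141/1.001806 = 0.01881.
So the interval runs from 0.7126 to 0.7503.

(0.7126, 0.7503)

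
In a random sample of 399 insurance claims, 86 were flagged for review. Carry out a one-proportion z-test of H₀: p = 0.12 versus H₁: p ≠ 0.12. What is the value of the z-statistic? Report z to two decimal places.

z = 5.87

The sample proportion is 86/399 = 0.21554.
SE₀ = √(0.12·0.88/399) = 0.016268.
z = (0.21554 − 0.12)/0.016268 = 0.09554/0.016268 = 5.87.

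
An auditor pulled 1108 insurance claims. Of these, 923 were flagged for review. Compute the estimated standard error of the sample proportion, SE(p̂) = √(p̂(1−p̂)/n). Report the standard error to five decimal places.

The sample proportion is 923/1108 = 0.83303.
p̂(1−p̂) = 0.83303·0.16697 = 0.139091.
SE = √(0.139091/1108) = 0.01120.

SE = 0.01120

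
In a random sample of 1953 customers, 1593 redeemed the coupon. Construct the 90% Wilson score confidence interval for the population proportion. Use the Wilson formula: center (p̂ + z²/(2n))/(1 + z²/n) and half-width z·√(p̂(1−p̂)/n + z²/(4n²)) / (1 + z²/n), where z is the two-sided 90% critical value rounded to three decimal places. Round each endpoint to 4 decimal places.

Here p̂ = 1593/1953 = 0.81567 and z = 1.645 (z² = 2.706025).
1 + z²/n = 1.001386.
Adjusted center: (0.81567 + z²/(2n))/1.001386 = 0.81523.
Radicand: p̂(1−p̂)/n + z²/(4n²) = 0.000076986 + 0.000000177 = 0.000077163.
Half-width = 1.645·√0.000077163/1.001386 = 0.01443.
CI: 0.81523 ± 0.01443 = (0.8008, 0.8297).

(0.8008, 0.8297)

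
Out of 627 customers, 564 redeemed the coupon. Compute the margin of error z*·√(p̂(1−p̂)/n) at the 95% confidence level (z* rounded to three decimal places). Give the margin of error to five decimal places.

The sample proportion is 564/627 = 0.89952.
SE(p̂) = √(0.89952·0.10048/627) = 0.012006.
The 95% critical value is z* = 1.960.
Margin of error = z*·SE = 1.960 × 0.012006 = 0.02353.

ME = 0.02353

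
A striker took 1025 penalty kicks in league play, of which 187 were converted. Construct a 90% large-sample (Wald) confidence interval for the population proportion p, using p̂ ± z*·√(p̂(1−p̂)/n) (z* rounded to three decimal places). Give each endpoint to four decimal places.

(0.1626, 0.2023)

p̂ = 187/1025 = 0.18244.
SE(p̂) = √(0.18244·0.81756/1025) = 0.012063.
z* = 1.645 at the 90% level.
Margin = 1.645·0.012063 = 0.01984.
So the interval runs from 0.1626 to 0.2023.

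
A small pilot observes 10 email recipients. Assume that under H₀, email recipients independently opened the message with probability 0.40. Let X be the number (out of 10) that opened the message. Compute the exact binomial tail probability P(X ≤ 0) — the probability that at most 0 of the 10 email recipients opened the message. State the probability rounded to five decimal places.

P = 0.00605

X is binomial with n = 10 and p = 0.40.
P(X ≤ 0) = C(10,0)·0.40^0·0.60^10.
= 0.006047 = 0.00605.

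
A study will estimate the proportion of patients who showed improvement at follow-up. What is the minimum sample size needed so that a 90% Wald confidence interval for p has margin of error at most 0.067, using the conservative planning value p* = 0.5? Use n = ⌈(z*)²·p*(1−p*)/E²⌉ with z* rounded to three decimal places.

n = 151

The 90% critical value is z* = 1.645.
p*(1−p*) = 0.50·0.50 = 0.2500.
(z*)²·p*(1−p*)/E² = 2.706025·0.2500/0.004489 = 150.703.
Rounding up, n = 151.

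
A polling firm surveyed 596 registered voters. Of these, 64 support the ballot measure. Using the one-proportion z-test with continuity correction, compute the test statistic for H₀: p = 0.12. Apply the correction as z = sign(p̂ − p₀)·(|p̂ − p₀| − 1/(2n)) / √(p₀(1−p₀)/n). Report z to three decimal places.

z = -0.885

Sample proportion p̂ = 64/596 = 0.10738. p̂ − p₀ = -0.012617.
Continuity correction 1/(2n) = 1/1192 = 0.000839.
Corrected numerator: |-0.012617| − 0.000839 = 0.011778.
Null standard error: √(0.12·0.88/596) = √0.000177181 = 0.013311.
z = (−)0.011778/0.013311 = -0.885.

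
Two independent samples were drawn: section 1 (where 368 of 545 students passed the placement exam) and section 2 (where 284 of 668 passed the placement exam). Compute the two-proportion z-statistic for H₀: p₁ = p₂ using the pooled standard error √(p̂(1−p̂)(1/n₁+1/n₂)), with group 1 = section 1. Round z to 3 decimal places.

Sample proportions: p̂₁ = 368/545 = 0.67523 and p̂₂ = 284/668 = 0.42515.
Pooled p̂ = (368+284)/(545+668) = 652/1213 = 0.53751.
Pooled SE = √[0.2485930·0.00333187] ≈ 0.028780.
z = (p̂₁ − p̂₂)/SE = (0.67523 − 0.42515)/0.028780 = 0.25008/0.028780 = 8.689.

z = 8.689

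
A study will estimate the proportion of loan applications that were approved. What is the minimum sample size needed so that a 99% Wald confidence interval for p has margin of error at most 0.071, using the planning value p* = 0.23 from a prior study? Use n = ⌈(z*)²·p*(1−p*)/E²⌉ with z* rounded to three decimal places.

For 99% confidence, z* = 2.576.
p*(1−p*) = 0.1771.
Required n before rounding: 6.635776 × 0.1771 / 0.071² = 233.128.
Rounding up, n = 234.

n = 234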